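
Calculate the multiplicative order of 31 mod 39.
Powers of 31 mod 39: 31^1≡31, 31^2≡25, 31^3≡34, 31^4≡1. ord_39(31) = 4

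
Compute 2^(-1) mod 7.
Since 7 is prime, by Fermat 2^(-1) ≡ 2^{5} ≡ 4 mod 7. Verify: 2 × 4 = 8 ≡ 1 mod 7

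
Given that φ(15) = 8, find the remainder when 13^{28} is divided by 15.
By Euler: 13^{8} ≡ 1 (mod 15) since gcd(13, 15) = 1. 28 = 3×8 + 4. So 13^{28} ≡ 13^{4} ≡ 1 (mod 15)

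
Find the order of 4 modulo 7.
Powers of 4 mod 7: 4^1≡4, 4^2≡2, 4^3≡1. Order = 3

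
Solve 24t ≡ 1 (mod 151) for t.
Since 151 is prime, by Fermat 24^(-1) ≡ 24^{149} ≡ 107 (mod 151). Verify: 24 × 107 = 2568 ≡ 1 (mod 151)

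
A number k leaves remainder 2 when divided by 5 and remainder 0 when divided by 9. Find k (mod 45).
M = 5 × 9 = 45. M₁ = 9, y₁ ≡ 4 (mod 5). M₂ = 5, y₂ ≡ 2 (mod 9). k = 2×9×4 + 0×5×2 ≡ 27 (mod 45)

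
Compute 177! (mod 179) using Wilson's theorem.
(178)! = (177)! × (178) ≡ -1 (mod 179). So (177)! ≡ -1 × (178)^(-1) ≡ (-1)×(-1) = 1 (mod 179)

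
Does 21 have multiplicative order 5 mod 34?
Powers of 21 mod 34: 21^1≡21, 21^2≡33, 21^3≡13, 21^4≡1. Already 21^4≡1, so the order is 4 < 5. No, the actual order is 4.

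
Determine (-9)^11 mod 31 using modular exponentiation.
By repeated squaring mod 31: (-9)^{1}≡22, (-9)^{2}≡19, (-9)^{4}≡20, (-9)^{8}≡28. Then (-9)^{11} = (-9)^{8+2+1} ≡ 28 × 19 × 22 ≡ 17 mod 31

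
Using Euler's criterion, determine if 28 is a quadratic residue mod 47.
By Euler's criterion: 28^{23} ≡ 1 (mod 47). Since this equals 1, 28 is a QR.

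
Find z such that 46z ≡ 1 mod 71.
Since 71 is prime, by Fermat 46^(-1) ≡ 46^{69} ≡ 17 mod 71. Verify: 46 × 17 = 782 ≡ 1 mod 71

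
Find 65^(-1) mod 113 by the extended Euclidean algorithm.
Extended GCD: 65(40) + 113(-23) = 1. So 65^(-1) ≡ 40 mod 113. Verify: 65 × 40 = 2600 ≡ 1 mod 113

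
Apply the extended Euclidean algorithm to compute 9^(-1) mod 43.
Extended GCD: 9(-19) + 43(4) = 1. So 9^(-1) ≡ -19 ≡ 24 mod 43. Verify: 9 × 24 = 216 ≡ 1 mod 43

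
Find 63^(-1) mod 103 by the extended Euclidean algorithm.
Extended GCD: 63(18) + 103(-11) = 1. So 63^(-1) ≡ 18 mod 103. Verify: 63 × 18 = 1134 ≡ 1 mod 103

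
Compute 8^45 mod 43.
Using Fermat: 8^{42} ≡ 1 (mod 43). 45 ≡ 3 (mod 42). So 8^{45} ≡ 8^{3} ≡ 39 (mod 43)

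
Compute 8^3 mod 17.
8^{3} = 512 ≡ 2 mod 17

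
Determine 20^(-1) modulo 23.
Since 23 is prime, by Fermat 20^(-1) ≡ 20^{21} ≡ 15 mod 23. Verify: 20 × 15 = 300 ≡ 1 mod 23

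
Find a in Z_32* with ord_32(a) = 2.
15 has order 2 mod 32 since 15^{2} ≡ 1 mod 32 and no smaller power works.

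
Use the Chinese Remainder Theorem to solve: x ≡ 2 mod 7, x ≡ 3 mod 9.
M = 7 × 9 = 63. M₁ = 9, y₁ ≡ 4 mod 7. M₂ = 7, y₂ ≡ 4 mod 9. x = 2×9×4 + 3×7×4 ≡ 30 mod 63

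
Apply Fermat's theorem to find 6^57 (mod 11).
By Fermat: 6^{10} ≡ 1 (mod 11). 57 = 5×10 + 7. So 6^{57} ≡ 6^{7} ≡ 8 (mod 11)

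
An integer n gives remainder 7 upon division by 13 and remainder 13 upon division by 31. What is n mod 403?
M = 13 × 31 = 403. M₁ = 31, y₁ ≡ 8 mod 13. M₂ = 13, y₂ ≡ 12 mod 31. n = 7×31×8 + 13×13×12 ≡ 137 mod 403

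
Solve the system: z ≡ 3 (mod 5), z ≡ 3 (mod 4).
M = 5 × 4 = 20. M₁ = 4, y₁ ≡ 4 (mod 5). M₂ = 5, y₂ ≡ 1 (mod 4). z = 3×4×4 + 3×5×1 ≡ 3 (mod 20)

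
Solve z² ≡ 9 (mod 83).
The square roots of 9 mod 83 are 3 and 80. Verify: 3² = 9 ≡ 9 (mod 83)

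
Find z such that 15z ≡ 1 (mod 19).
Since 19 is prime, by Fermat 15^(-1) ≡ 15^{17} ≡ 14 (mod 19). Verify: 15 × 14 = 210 ≡ 1 (mod 19)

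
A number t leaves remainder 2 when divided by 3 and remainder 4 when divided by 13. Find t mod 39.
M = 3 × 13 = 39. M₁ = 13, y₁ ≡ 1 mod 3. M₂ = 3, y₂ ≡ 9 mod 13. t = 2×13×1 + 4×3×9 ≡ 17 mod 39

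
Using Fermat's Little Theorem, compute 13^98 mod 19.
By Fermat: 13^{18} ≡ 1 mod 19. 98 = 5×18 + 8. So 13^{98} ≡ 13^{8} ≡ 16 mod 19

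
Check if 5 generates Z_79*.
5^{39} ≡ 1 mod 79 and 39 < 78, so ord_79(5) = 39 ≠ 78 and 5 is not a primitive root.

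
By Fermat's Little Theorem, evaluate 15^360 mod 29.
By Fermat: 15^{28} ≡ 1 (mod 29). 360 ≡ 24 (mod 28). So 15^{360} ≡ 15^{24} ≡ 16 (mod 29)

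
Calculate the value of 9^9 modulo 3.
By repeated squaring mod 3: 9^{1}≡0, 9^{2}≡0, 9^{4}≡0, 9^{8}≡0. Then 9^{9} = 9^{8+1} ≡ 0 × 0 ≡ 0 mod 3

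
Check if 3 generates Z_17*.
ord_17(3) divides 16. For each prime q|16: 3^{8}≡16, none ≡ 1. So 3 has order 16 and is a primitive root mod 17.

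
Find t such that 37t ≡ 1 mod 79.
Since 79 is prime, by Fermat 37^(-1) ≡ 37^{77} ≡ 47 mod 79. Verify: 37 × 47 = 1739 ≡ 1 mod 79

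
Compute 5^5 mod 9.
By repeated squaring (mod 9): 5^{1}≡5, 5^{2}≡7, 5^{4}≡4. Then 5^{5} = 5^{4+1} ≡ 4 × 5 ≡ 2 (mod 9)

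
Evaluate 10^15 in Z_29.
By repeated squaring mod 29: 10^{1}≡10, 10^{2}≡13, 10^{4}≡24, 10^{8}≡25. Then 10^{15} = 10^{8+4+2+1} ≡ 25 × 24 × 13 × 10 ≡ 19 mod 29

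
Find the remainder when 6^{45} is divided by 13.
By Fermat: 6^{12} ≡ 1 mod 13. 45 = 3×12 + 9. So 6^{45} ≡ 6^{9} ≡ 5 mod 13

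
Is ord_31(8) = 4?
Powers of 8 mod 31: 8^1≡8, 8^2≡2, 8^3≡16, 8^4≡4, 8^5≡1. 8^4≡4≢1, so ord ≠ 4. No, the actual order is 5.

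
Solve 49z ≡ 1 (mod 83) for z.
Since 83 is prime, by Fermat 49^(-1) ≡ 49^{81} ≡ 61 (mod 83). Verify: 49 × 61 = 2989 ≡ 1 (mod 83)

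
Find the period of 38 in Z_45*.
Powers of 38 mod 45: 38^1≡38, 38^2≡4, 38^3≡17, 38^4≡16, 38^5≡23, 38^6≡19, 38^7≡2, 38^8≡31, 38^9≡8, 38^10≡34, 38^11≡32, 38^12≡1. ord_45(38) = 12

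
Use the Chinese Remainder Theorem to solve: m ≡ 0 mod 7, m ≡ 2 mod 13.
M = 7 × 13 = 91. M₁ = 13, y₁ ≡ 6 mod 7. M₂ = 7, y₂ ≡ 2 mod 13. m = 0×13×6 + 2×7×2 ≡ 28 mod 91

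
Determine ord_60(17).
Powers of 17 mod 60: 17^1≡17, 17^2≡49, 17^3≡53, 17^4≡1. Order = 4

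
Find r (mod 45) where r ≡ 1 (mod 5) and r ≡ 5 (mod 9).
M = 5 × 9 = 45. M₁ = 9, y₁ ≡ 4 (mod 5). M₂ = 5, y₂ ≡ 2 (mod 9). r = 1×9×4 + 5×5×2 ≡ 41 (mod 45)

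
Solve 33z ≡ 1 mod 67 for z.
Since 67 is prime, by Fermat 33^(-1) ≡ 33^{65} ≡ 65 mod 67. Verify: 33 × 65 = 2145 ≡ 1 mod 67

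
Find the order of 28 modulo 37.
Powers of 28 mod 37: 28^1≡28, 28^2≡7, 28^3≡11, 28^4≡12, 28^5≡3, 28^6≡10, 28^7≡21, 28^8≡33, 28^9≡36, 28^10≡9, 28^11≡30, 28^12≡26, 28^13≡25, 28^14≡34, 28^15≡27, 28^16≡16, 28^17≡4, 28^18≡1. So the order of 28 is 18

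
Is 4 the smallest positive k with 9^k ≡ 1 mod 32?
Powers of 9 mod 32: 9^1≡9, 9^2≡17, 9^3≡25, 9^4≡1. First k with 9^k≡1 is k=4. Yes, ord_32(9) = 4.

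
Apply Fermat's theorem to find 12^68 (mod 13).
By Fermat: 12^{12} ≡ 1 (mod 13). 68 = 5×12 + 8. So 12^{68} ≡ 12^{8} ≡ 1 (mod 13)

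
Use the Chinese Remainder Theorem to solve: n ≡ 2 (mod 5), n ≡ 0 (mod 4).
M = 5 × 4 = 20. M₁ = 4, y₁ ≡ 4 (mod 5). M₂ = 5, y₂ ≡ 1 (mod 4). n = 2×4×4 + 0×5×1 ≡ 12 (mod 20)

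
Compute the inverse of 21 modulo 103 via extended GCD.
Extended GCD: 21(-49) + 103(10) = 1. So 21^(-1) ≡ -49 ≡ 54 (mod 103). Verify: 21 × 54 = 1134 ≡ 1 (mod 103)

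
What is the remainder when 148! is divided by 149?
By Wilson's theorem, (148)! ≡ -1 ≡ 148 mod 149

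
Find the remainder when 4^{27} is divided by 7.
By Fermat: 4^{6} ≡ 1 (mod 7). 27 = 4×6 + 3. So 4^{27} ≡ 4^{3} ≡ 1 (mod 7)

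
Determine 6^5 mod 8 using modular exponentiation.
By repeated squaring mod 8: 6^{1}≡6, 6^{2}≡4, 6^{4}≡0. Then 6^{5} = 6^{4+1} ≡ 0 × 6 ≡ 0 mod 8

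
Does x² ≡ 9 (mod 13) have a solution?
By Euler's criterion: 9^{6} ≡ 1 (mod 13). Since this equals 1, 9 is a QR.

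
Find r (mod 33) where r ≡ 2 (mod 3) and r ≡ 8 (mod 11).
M = 3 × 11 = 33. M₁ = 11, y₁ ≡ 2 (mod 3). M₂ = 3, y₂ ≡ 4 (mod 11). r = 2×11×2 + 8×3×4 ≡ 8 (mod 33)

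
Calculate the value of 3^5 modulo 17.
By repeated squaring (mod 17): 3^{1}≡3, 3^{2}≡9, 3^{4}≡13. Then 3^{5} = 3^{4+1} ≡ 13 × 3 ≡ 5 (mod 17)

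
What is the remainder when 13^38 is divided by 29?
Using Fermat: 13^{28} ≡ 1 mod 29. 38 ≡ 10 mod 28. So 13^{38} ≡ 13^{10} ≡ 7 mod 29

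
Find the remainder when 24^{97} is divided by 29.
By Fermat: 24^{28} ≡ 1 (mod 29). 97 = 3×28 + 13. So 24^{97} ≡ 24^{13} ≡ 23 (mod 29)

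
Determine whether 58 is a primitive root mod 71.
58^{35} ≡ 1 (mod 71) and 35 < 70, so ord_71(58) = 35 ≠ 70 and 58 is not a primitive root.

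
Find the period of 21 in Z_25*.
Powers of 21 mod 25: 21^1≡21, 21^2≡16, 21^3≡11, 21^4≡6, 21^5≡1. Order = 5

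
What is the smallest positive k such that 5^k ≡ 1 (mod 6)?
Powers of 5 mod 6: 5^1≡5, 5^2≡1. So the order of 5 is 2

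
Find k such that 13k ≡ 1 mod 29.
Since 29 is prime, by Fermat 13^(-1) ≡ 13^{27} ≡ 9 mod 29. Verify: 13 × 9 = 117 ≡ 1 mod 29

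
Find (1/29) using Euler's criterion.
(1/29) = 1^{14} mod 29 = 1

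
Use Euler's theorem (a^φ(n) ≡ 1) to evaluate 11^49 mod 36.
By Euler: 11^{12} ≡ 1 mod 36 since gcd(11, 36) = 1. 49 = 4×12 + 1. So 11^{49} ≡ 11^{1} ≡ 11 mod 36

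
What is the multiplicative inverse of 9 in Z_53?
Since 53 is prime, by Fermat 9^(-1) ≡ 9^{51} ≡ 6 (mod 53). Verify: 9 × 6 = 54 ≡ 1 (mod 53)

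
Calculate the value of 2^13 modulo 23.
By repeated squaring (mod 23): 2^{1}≡2, 2^{2}≡4, 2^{4}≡16, 2^{8}≡3. Then 2^{13} = 2^{8+4+1} ≡ 3 × 16 × 2 ≡ 4 (mod 23)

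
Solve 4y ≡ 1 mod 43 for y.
Since 43 is prime, by Fermat 4^(-1) ≡ 4^{41} ≡ 11 mod 43. Verify: 4 × 11 = 44 ≡ 1 mod 43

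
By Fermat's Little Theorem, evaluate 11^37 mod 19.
By Fermat: 11^{18} ≡ 1 mod 19. 37 = 2×18 + 1. So 11^{37} ≡ 11^{1} ≡ 11 mod 19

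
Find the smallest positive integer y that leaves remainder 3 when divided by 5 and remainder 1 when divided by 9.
M = 5 × 9 = 45. M₁ = 9, y₁ ≡ 4 mod 5. M₂ = 5, y₂ ≡ 2 mod 9. y = 3×9×4 + 1×5×2 ≡ 28 mod 45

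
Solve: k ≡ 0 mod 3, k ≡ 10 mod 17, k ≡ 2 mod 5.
M = 3 × 17 × 5 = 255. M₁ = 85, y₁ ≡ 1 mod 3. M₂ = 15, y₂ ≡ 8 mod 17. M₃ = 51, y₃ ≡ 1 mod 5. k = 0×85×1 + 10×15×8 + 2×51×1 ≡ 27 mod 255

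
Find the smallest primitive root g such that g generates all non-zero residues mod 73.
g = 5. Powers: [5, 25, 52, 41, 59, 3, 15, 2, ...] generates all 72 non-zero residues.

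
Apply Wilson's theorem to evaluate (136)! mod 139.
(138)! = (136)! × (137) × (138) ≡ -1 (mod 139). So (136)! ≡ -1 × [(138)(137)]^(-1) ≡ 69 (mod 139)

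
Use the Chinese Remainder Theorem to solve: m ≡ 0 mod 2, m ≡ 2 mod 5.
M = 2 × 5 = 10. M₁ = 5, y₁ ≡ 1 mod 2. M₂ = 2, y₂ ≡ 3 mod 5. m = 0×5×1 + 2×2×3 ≡ 2 mod 10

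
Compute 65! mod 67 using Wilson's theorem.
(66)! = (65)! × (66) ≡ -1 mod 67. So (65)! ≡ -1 × (66)^(-1) ≡ (-1)×(-1) = 1 mod 67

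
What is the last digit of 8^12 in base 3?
Using Fermat: 8^{2} ≡ 1 (mod 3). 12 ≡ 0 (mod 2). So 8^{12} ≡ 8^{0} ≡ 1 (mod 3)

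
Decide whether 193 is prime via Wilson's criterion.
(192)! mod 193 = 192. Since 192 ≡ -1 mod 193, 193 is prime.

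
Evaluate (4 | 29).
(4/29) = 4^{14} mod 29 = 1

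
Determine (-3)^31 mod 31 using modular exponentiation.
Using Fermat: (-3)^{30} ≡ 1 (mod 31). 31 ≡ 1 (mod 30). So (-3)^{31} ≡ (-3)^{1} ≡ 28 (mod 31)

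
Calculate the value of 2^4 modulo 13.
2^{4} = 16 ≡ 3 mod 13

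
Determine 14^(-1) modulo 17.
Since 17 is prime, by Fermat 14^(-1) ≡ 14^{15} ≡ 11 mod 17. Verify: 14 × 11 = 154 ≡ 1 mod 17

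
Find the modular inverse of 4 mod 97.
Since 97 is prime, by Fermat 4^(-1) ≡ 4^{95} ≡ 73 mod 97. Verify: 4 × 73 = 292 ≡ 1 mod 97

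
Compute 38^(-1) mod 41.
Since 41 is prime, by Fermat 38^(-1) ≡ 38^{39} ≡ 27 mod 41. Verify: 38 × 27 = 1026 ≡ 1 mod 41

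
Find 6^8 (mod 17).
By repeated squaring (mod 17): 6^{1}≡6, 6^{2}≡2, 6^{4}≡4, 6^{8}≡16. So 6^{8} ≡ 16 (mod 17)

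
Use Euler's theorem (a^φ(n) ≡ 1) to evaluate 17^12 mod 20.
By Euler: 17^{8} ≡ 1 (mod 20) since gcd(17, 20) = 1. 12 = 1×8 + 4. So 17^{12} ≡ 17^{4} ≡ 1 (mod 20)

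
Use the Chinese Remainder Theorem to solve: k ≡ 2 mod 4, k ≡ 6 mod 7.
M = 4 × 7 = 28. M₁ = 7, y₁ ≡ 3 mod 4. M₂ = 4, y₂ ≡ 2 mod 7. k = 2×7×3 + 6×4×2 ≡ 6 mod 28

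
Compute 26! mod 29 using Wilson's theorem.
(28)! = (26)! × (27) × (28) ≡ -1 mod 29. So (26)! ≡ -1 × [(28)(27)]^(-1) ≡ 14 mod 29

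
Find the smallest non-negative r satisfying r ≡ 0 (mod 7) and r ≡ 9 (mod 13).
M = 7 × 13 = 91. M₁ = 13, y₁ ≡ 6 (mod 7). M₂ = 7, y₂ ≡ 2 (mod 13). r = 0×13×6 + 9×7×2 ≡ 35 (mod 91)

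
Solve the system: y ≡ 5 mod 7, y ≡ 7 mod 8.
M = 7 × 8 = 56. M₁ = 8, y₁ ≡ 1 mod 7. M₂ = 7, y₂ ≡ 7 mod 8. y = 5×8×1 + 7×7×7 ≡ 47 mod 56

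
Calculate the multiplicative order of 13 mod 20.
Powers of 13 mod 20: 13^1≡13, 13^2≡9, 13^3≡17, 13^4≡1. ord_20(13) = 4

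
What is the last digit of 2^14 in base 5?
Using Fermat: 2^{4} ≡ 1 mod 5. 14 ≡ 2 mod 4. So 2^{14} ≡ 2^{2} ≡ 4 mod 5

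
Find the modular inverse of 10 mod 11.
Since 11 is prime, by Fermat 10^(-1) ≡ 10^{9} ≡ 10 (mod 11). Verify: 10 × 10 = 100 ≡ 1 (mod 11)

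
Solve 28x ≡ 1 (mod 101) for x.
Since 101 is prime, by Fermat 28^(-1) ≡ 28^{99} ≡ 83 (mod 101). Verify: 28 × 83 = 2324 ≡ 1 (mod 101)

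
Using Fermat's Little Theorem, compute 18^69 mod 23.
By Fermat: 18^{22} ≡ 1 (mod 23). 69 = 3×22 + 3. So 18^{69} ≡ 18^{3} ≡ 13 (mod 23)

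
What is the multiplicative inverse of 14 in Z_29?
Since 29 is prime, by Fermat 14^(-1) ≡ 14^{27} ≡ 27 (mod 29). Verify: 14 × 27 = 378 ≡ 1 (mod 29)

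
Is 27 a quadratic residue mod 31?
By Euler's criterion: 27^{15} ≡ 30 mod 31. Since this equals -1 (≡ 30), 27 is not a QR.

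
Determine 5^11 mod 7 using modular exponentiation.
Using Fermat: 5^{6} ≡ 1 mod 7. 11 ≡ 5 mod 6. So 5^{11} ≡ 5^{5} ≡ 3 mod 7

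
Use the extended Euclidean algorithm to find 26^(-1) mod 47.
Extended GCD: 26(-9) + 47(5) = 1. So 26^(-1) ≡ -9 ≡ 38 mod 47. Verify: 26 × 38 = 988 ≡ 1 mod 47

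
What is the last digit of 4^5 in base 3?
Using Fermat: 4^{2} ≡ 1 (mod 3). 5 ≡ 1 (mod 2). So 4^{5} ≡ 4^{1} ≡ 1 (mod 3)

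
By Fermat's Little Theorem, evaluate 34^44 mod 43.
By Fermat: 34^{42} ≡ 1 mod 43. So 34^{44} = 34^{42} · 34^{2} ≡ 34^{2} ≡ 38 mod 43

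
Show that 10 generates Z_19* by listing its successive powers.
10^1, 10^2, ..., 10^{18} mod 19: [10, 5, 12, 6, 3, 11, 15, 17, 18, 9, 14, 7, 13, 16, 8, 4, 2, 1]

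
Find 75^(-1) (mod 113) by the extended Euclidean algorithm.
Extended GCD: 75(-3) + 113(2) = 1. So 75^(-1) ≡ -3 ≡ 110 (mod 113). Verify: 75 × 110 = 8250 ≡ 1 (mod 113)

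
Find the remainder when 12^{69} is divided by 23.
By Fermat: 12^{22} ≡ 1 (mod 23). 69 = 3×22 + 3. So 12^{69} ≡ 12^{3} ≡ 3 (mod 23)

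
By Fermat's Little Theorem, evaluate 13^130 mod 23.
By Fermat: 13^{22} ≡ 1 (mod 23). 130 = 5×22 + 20. So 13^{130} ≡ 13^{20} ≡ 3 (mod 23)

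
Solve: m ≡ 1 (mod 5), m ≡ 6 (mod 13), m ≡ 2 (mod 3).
M = 5 × 13 × 3 = 195. M₁ = 39, y₁ ≡ 4 (mod 5). M₂ = 15, y₂ ≡ 7 (mod 13). M₃ = 65, y₃ ≡ 2 (mod 3). m = 1×39×4 + 6×15×7 + 2×65×2 ≡ 71 (mod 195)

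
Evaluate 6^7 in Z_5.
Using Fermat: 6^{4} ≡ 1 (mod 5). 7 ≡ 3 (mod 4). So 6^{7} ≡ 6^{3} ≡ 1 (mod 5)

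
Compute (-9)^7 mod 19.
By repeated squaring (mod 19): (-9)^{1}≡10, (-9)^{2}≡5, (-9)^{4}≡6. Then (-9)^{7} = (-9)^{4+2+1} ≡ 6 × 5 × 10 ≡ 15 (mod 19)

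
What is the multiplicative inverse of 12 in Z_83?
Since 83 is prime, by Fermat 12^(-1) ≡ 12^{81} ≡ 7 (mod 83). Verify: 12 × 7 = 84 ≡ 1 (mod 83)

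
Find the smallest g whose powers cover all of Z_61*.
g = 2. For each prime q|60: 2^{30}≡60, 2^{20}≡47, 2^{12}≡9, none ≡ 1, so ord_61(2) = 60 and 2 is a primitive root.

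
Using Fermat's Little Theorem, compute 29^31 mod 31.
By Fermat: 29^{30} ≡ 1 mod 31. So 29^{31} = 29^{30} · 29^{1} ≡ 29^{1} ≡ 29 mod 31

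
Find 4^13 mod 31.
By repeated squaring mod 31: 4^{1}≡4, 4^{2}≡16, 4^{4}≡8, 4^{8}≡2. Then 4^{13} = 4^{8+4+1} ≡ 2 × 8 × 4 ≡ 2 mod 31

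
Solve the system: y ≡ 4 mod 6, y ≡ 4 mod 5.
M = 6 × 5 = 30. M₁ = 5, y₁ ≡ 5 mod 6. M₂ = 6, y₂ ≡ 1 mod 5. y = 4×5×5 + 4×6×1 ≡ 4 mod 30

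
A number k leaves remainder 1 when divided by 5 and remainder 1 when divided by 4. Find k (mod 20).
M = 5 × 4 = 20. M₁ = 4, y₁ ≡ 4 (mod 5). M₂ = 5, y₂ ≡ 1 (mod 4). k = 1×4×4 + 1×5×1 ≡ 1 (mod 20)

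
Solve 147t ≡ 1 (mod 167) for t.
Since 167 is prime, by Fermat 147^(-1) ≡ 147^{165} ≡ 25 (mod 167). Verify: 147 × 25 = 3675 ≡ 1 (mod 167)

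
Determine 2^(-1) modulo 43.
Since 43 is prime, by Fermat 2^(-1) ≡ 2^{41} ≡ 22 mod 43. Verify: 2 × 22 = 44 ≡ 1 mod 43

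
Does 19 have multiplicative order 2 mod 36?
Powers of 19 mod 36: 19^1≡19, 19^2≡1. First k with 19^k≡1 is k=2. Yes, ord_36(19) = 2.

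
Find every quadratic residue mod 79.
Quadratic residues modulo 79: {1, 2, 4, 5, 8, 9, 10, 11, 13, 16, 18, 19, 20, 21, 22, 23, 25, 26, 31, 32, 36, 38, 40, 42, 44, 45, 46, 49, 50, 51, 52, 55, 62, 64, 65, 67, 72, 73, 76}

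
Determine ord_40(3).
Powers of 3 mod 40: 3^1≡3, 3^2≡9, 3^3≡27, 3^4≡1. So the order of 3 is 4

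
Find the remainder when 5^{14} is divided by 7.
By Fermat: 5^{6} ≡ 1 mod 7. 14 = 2×6 + 2. So 5^{14} ≡ 5^{2} ≡ 4 mod 7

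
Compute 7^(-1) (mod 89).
Since 89 is prime, by Fermat 7^(-1) ≡ 7^{87} ≡ 51 (mod 89). Verify: 7 × 51 = 357 ≡ 1 (mod 89)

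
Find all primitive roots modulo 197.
There are φ(196) = 84 primitive roots mod 197: {2, 3, 5, 8, 11, 12, 13, 17, 18, 21, 27, 30, 31, 32, 35, 38, 44, 45, 46, 48, 50, 52, 56, 57, 58, 66, 67, 71, 72, 73, 74, 75, 78, 79, 80, 82, 86, 89, 91, 94, 95, 98, 99, 102, 103, 106, 108, 111, 115, 117, 118, 119, 122, 123, 124, 125, 126, 130, 131, 139, 140, 141, 145, 147, 149, 151, 152, 153, 159, 162, 165, 166, 167, 170, 176, 179, 180, 184, 185, 186, 189, 192, 194, 195}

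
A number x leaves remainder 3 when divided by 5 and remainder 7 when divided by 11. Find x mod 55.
M = 5 × 11 = 55. M₁ = 11, y₁ ≡ 1 mod 5. M₂ = 5, y₂ ≡ 9 mod 11. x = 3×11×1 + 7×5×9 ≡ 18 mod 55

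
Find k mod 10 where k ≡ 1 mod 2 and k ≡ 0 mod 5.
M = 2 × 5 = 10. M₁ = 5, y₁ ≡ 1 mod 2. M₂ = 2, y₂ ≡ 3 mod 5. k = 1×5×1 + 0×2×3 ≡ 5 mod 10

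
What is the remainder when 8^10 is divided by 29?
By repeated squaring mod 29: 8^{1}≡8, 8^{2}≡6, 8^{4}≡7, 8^{8}≡20. Then 8^{10} = 8^{8+2} ≡ 20 × 6 ≡ 4 mod 29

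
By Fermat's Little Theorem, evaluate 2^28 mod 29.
By Fermat's Little Theorem, 2^{28} ≡ 1 mod 29 since 29 is prime and gcd(2, 29) = 1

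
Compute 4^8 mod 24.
By repeated squaring (mod 24): 4^{1}≡4, 4^{2}≡16, 4^{4}≡16, 4^{8}≡16. So 4^{8} ≡ 16 (mod 24)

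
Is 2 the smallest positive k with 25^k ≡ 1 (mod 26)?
Powers of 25 mod 26: 25^1≡25, 25^2≡1. First k with 25^k≡1 is k=2. Yes, ord_26(25) = 2.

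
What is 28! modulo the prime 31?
(30)! = (28)! × (29) × (30) ≡ -1 (mod 31). So (28)! ≡ -1 × [(30)(29)]^(-1) ≡ 15 (mod 31)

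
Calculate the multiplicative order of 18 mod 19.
Powers of 18 mod 19: 18^1≡18, 18^2≡1. ord_19(18) = 2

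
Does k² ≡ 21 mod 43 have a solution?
By Euler's criterion: 21^{21} ≡ 1 mod 43. Since this equals 1, 21 is a QR.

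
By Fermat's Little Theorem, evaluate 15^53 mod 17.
By Fermat: 15^{16} ≡ 1 (mod 17). 53 = 3×16 + 5. So 15^{53} ≡ 15^{5} ≡ 2 (mod 17)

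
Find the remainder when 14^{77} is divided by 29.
By Fermat: 14^{28} ≡ 1 (mod 29). 77 = 2×28 + 21. So 14^{77} ≡ 14^{21} ≡ 17 (mod 29)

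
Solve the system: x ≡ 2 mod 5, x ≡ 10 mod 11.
M = 5 × 11 = 55. M₁ = 11, y₁ ≡ 1 mod 5. M₂ = 5, y₂ ≡ 9 mod 11. x = 2×11×1 + 10×5×9 ≡ 32 mod 55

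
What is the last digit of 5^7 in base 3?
Using Fermat: 5^{2} ≡ 1 mod 3. 7 ≡ 1 mod 2. So 5^{7} ≡ 5^{1} ≡ 2 mod 3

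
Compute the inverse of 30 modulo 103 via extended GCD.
Extended GCD: 30(-24) + 103(7) = 1. So 30^(-1) ≡ -24 ≡ 79 mod 103. Verify: 30 × 79 = 2370 ≡ 1 mod 103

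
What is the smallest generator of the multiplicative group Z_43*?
g = 3. Powers: [3, 9, 27, 38, 28, 41, 37, 25, 32, ...] generates all 42 non-zero residues.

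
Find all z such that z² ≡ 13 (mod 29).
The square roots of 13 mod 29 are 10 and 19. Verify: 10² = 100 ≡ 13 (mod 29)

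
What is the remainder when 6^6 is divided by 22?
By repeated squaring (mod 22): 6^{1}≡6, 6^{2}≡14, 6^{4}≡20. Then 6^{6} = 6^{4+2} ≡ 20 × 14 ≡ 16 (mod 22)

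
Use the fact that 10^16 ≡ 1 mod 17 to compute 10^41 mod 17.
By Fermat: 10^{16} ≡ 1 mod 17. 41 = 2×16 + 9. So 10^{41} ≡ 10^{9} ≡ 7 mod 17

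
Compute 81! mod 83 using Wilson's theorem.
(82)! = (81)! × (82) ≡ -1 mod 83. So (81)! ≡ -1 × (82)^(-1) ≡ (-1)×(-1) = 1 mod 83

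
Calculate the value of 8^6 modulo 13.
By repeated squaring mod 13: 8^{1}≡8, 8^{2}≡12, 8^{4}≡1. Then 8^{6} = 8^{4+2} ≡ 1 × 12 ≡ 12 mod 13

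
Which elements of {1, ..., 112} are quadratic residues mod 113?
Quadratic residues modulo 113: {1, 2, 4, 7, 8, 9, 11, 13, 14, 15, 16, 18, 22, 25, 26, 28, 30, 31, 32, 36, 41, 44, 49, 50, 51, 52, 53, 56, 57, 60, 61, 62, 63, 64, 69, 72, 77, 81, 82, 83, 85, 87, 88, 91, 95, 97, 98, 99, 100, 102, 104, 105, 106, 109, 111, 112}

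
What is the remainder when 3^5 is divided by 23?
By repeated squaring (mod 23): 3^{1}≡3, 3^{2}≡9, 3^{4}≡12. Then 3^{5} = 3^{4+1} ≡ 12 × 3 ≡ 13 (mod 23)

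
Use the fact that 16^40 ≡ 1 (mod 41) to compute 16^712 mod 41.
By Fermat: 16^{40} ≡ 1 (mod 41). 712 ≡ 32 (mod 40). So 16^{712} ≡ 16^{32} ≡ 10 (mod 41)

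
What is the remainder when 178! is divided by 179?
By Wilson's theorem, (178)! ≡ -1 ≡ 178 mod 179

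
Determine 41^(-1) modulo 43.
Since 43 is prime, by Fermat 41^(-1) ≡ 41^{41} ≡ 21 mod 43. Verify: 41 × 21 = 861 ≡ 1 mod 43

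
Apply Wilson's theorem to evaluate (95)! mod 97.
(96)! = (95)! × (96) ≡ -1 (mod 97). So (95)! ≡ -1 × (96)^(-1) ≡ (-1)×(-1) = 1 (mod 97)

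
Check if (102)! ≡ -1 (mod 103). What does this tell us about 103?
(102)! mod 103 = 102. Since this equals -1 (mod 103), Wilson confirms 103 is prime.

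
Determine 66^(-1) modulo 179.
Since 179 is prime, by Fermat 66^(-1) ≡ 66^{177} ≡ 19 (mod 179). Verify: 66 × 19 = 1254 ≡ 1 (mod 179)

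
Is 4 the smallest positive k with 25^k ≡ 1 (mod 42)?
Powers of 25 mod 42: 25^1≡25, 25^2≡37, 25^3≡1. Already 25^3≡1, so the order is 3 < 4. No, the actual order is 3.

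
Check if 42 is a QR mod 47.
By Euler's criterion: 42^{23} ≡ 1 (mod 47). Since this equals 1, 42 is a QR.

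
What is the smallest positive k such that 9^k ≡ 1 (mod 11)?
Powers of 9 mod 11: 9^1≡9, 9^2≡4, 9^3≡3, 9^4≡5, 9^5≡1. ord_11(9) = 5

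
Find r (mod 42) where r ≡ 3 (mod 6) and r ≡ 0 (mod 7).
M = 6 × 7 = 42. M₁ = 7, y₁ ≡ 1 (mod 6). M₂ = 6, y₂ ≡ 6 (mod 7). r = 3×7×1 + 0×6×6 ≡ 21 (mod 42)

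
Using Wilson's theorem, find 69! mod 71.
(70)! = (69)! × (70) ≡ -1 mod 71. So (69)! ≡ -1 × (70)^(-1) ≡ (-1)×(-1) = 1 mod 71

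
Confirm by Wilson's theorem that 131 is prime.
(130)! mod 131 = 130. Since this equals -1 mod 131, Wilson confirms 131 is prime.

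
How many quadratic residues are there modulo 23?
For prime 23, there are (p-1)/2 = (23-1)/2 = 11 quadratic residues (excluding 0).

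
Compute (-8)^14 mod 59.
By repeated squaring (mod 59): (-8)^{1}≡51, (-8)^{2}≡5, (-8)^{4}≡25, (-8)^{8}≡35. Then (-8)^{14} = (-8)^{8+4+2} ≡ 35 × 25 × 5 ≡ 9 (mod 59)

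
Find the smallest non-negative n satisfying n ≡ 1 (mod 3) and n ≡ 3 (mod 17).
M = 3 × 17 = 51. M₁ = 17, y₁ ≡ 2 (mod 3). M₂ = 3, y₂ ≡ 6 (mod 17). n = 1×17×2 + 3×3×6 ≡ 37 (mod 51)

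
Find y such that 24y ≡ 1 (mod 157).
Since 157 is prime, by Fermat 24^(-1) ≡ 24^{155} ≡ 72 (mod 157). Verify: 24 × 72 = 1728 ≡ 1 (mod 157)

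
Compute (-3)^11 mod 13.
By repeated squaring mod 13: (-3)^{1}≡10, (-3)^{2}≡9, (-3)^{4}≡3, (-3)^{8}≡9. Then (-3)^{11} = (-3)^{8+2+1} ≡ 9 × 9 × 10 ≡ 4 mod 13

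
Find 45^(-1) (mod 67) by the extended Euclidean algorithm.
Extended GCD: 45(3) + 67(-2) = 1. So 45^(-1) ≡ 3 (mod 67). Verify: 45 × 3 = 135 ≡ 1 (mod 67)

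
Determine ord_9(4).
Powers of 4 mod 9: 4^1≡4, 4^2≡7, 4^3≡1. So the order of 4 is 3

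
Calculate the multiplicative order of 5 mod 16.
Powers of 5 mod 16: 5^1≡5, 5^2≡9, 5^3≡13, 5^4≡1. ord_16(5) = 4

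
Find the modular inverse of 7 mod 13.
Since 13 is prime, by Fermat 7^(-1) ≡ 7^{11} ≡ 2 mod 13. Verify: 7 × 2 = 14 ≡ 1 mod 13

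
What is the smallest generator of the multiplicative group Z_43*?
g = 3. Powers: [3, 9, 27, 38, 28, 41, ...] generates all 42 non-zero residues.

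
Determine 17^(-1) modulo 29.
Since 29 is prime, by Fermat 17^(-1) ≡ 17^{27} ≡ 12 (mod 29). Verify: 17 × 12 = 204 ≡ 1 (mod 29)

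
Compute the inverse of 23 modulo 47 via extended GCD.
Extended GCD: 23(-2) + 47(1) = 1. So 23^(-1) ≡ -2 ≡ 45 (mod 47). Verify: 23 × 45 = 1035 ≡ 1 (mod 47)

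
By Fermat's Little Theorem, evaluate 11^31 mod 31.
By Fermat: 11^{30} ≡ 1 (mod 31). So 11^{31} = 11^{30} · 11^{1} ≡ 11^{1} ≡ 11 (mod 31)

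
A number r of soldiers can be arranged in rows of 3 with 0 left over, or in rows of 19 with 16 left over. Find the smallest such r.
M = 3 × 19 = 57. M₁ = 19, y₁ ≡ 1 (mod 3). M₂ = 3, y₂ ≡ 13 (mod 19). r = 0×19×1 + 16×3×13 ≡ 54 (mod 57)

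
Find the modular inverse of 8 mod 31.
Since 31 is prime, by Fermat 8^(-1) ≡ 8^{29} ≡ 4 mod 31. Verify: 8 × 4 = 32 ≡ 1 mod 31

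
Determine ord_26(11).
Powers of 11 mod 26: 11^1≡11, 11^2≡17, 11^3≡5, 11^4≡3, 11^5≡7, 11^6≡25, 11^7≡15, 11^8≡9, 11^9≡21, 11^10≡23, 11^11≡19, 11^12≡1. ord_26(11) = 12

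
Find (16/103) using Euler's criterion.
(16/103) = 16^{51} mod 103 = 1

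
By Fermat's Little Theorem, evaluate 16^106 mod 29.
By Fermat: 16^{28} ≡ 1 (mod 29). 106 = 3×28 + 22. So 16^{106} ≡ 16^{22} ≡ 16 (mod 29)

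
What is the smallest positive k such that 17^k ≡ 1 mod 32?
Powers of 17 mod 32: 17^1≡17, 17^2≡1. ord_32(17) = 2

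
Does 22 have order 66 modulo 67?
22^{11} ≡ 1 mod 67 and 11 < 66, so ord_67(22) = 11 ≠ 66 and 22 is not a primitive root.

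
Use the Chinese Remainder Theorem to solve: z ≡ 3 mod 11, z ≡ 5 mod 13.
M = 11 × 13 = 143. M₁ = 13, y₁ ≡ 6 mod 11. M₂ = 11, y₂ ≡ 6 mod 13. z = 3×13×6 + 5×11×6 ≡ 135 mod 143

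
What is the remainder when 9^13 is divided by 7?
Using Fermat: 9^{6} ≡ 1 (mod 7). 13 ≡ 1 (mod 6). So 9^{13} ≡ 9^{1} ≡ 2 (mod 7)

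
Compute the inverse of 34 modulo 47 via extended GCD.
Extended GCD: 34(18) + 47(-13) = 1. So 34^(-1) ≡ 18 (mod 47). Verify: 34 × 18 = 612 ≡ 1 (mod 47)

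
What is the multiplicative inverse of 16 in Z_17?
Since 17 is prime, by Fermat 16^(-1) ≡ 16^{15} ≡ 16 mod 17. Verify: 16 × 16 = 256 ≡ 1 mod 17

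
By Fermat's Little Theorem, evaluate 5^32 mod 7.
By Fermat: 5^{6} ≡ 1 (mod 7). 32 = 5×6 + 2. So 5^{32} ≡ 5^{2} ≡ 4 (mod 7)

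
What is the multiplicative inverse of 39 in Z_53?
Since 53 is prime, by Fermat 39^(-1) ≡ 39^{51} ≡ 34 mod 53. Verify: 39 × 34 = 1326 ≡ 1 mod 53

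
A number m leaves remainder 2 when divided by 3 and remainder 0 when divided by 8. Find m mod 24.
M = 3 × 8 = 24. M₁ = 8, y₁ ≡ 2 mod 3. M₂ = 3, y₂ ≡ 3 mod 8. m = 2×8×2 + 0×3×3 ≡ 8 mod 24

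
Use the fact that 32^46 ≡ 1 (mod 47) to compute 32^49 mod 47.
By Fermat: 32^{46} ≡ 1 (mod 47). So 32^{49} = 32^{46} · 32^{3} ≡ 32^{3} ≡ 9 (mod 47)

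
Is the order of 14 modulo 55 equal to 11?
Powers of 14 mod 55: 14^1≡14, 14^2≡31, 14^3≡49, 14^4≡26, 14^5≡34, 14^6≡36, 14^7≡9, 14^8≡16, 14^9≡4, 14^10≡1. Already 14^10≡1, so the order is 10 < 11. No, the actual order is 10.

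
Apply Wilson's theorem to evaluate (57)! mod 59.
(58)! = (57)! × (58) ≡ -1 (mod 59). So (57)! ≡ -1 × (58)^(-1) ≡ (-1)×(-1) = 1 (mod 59)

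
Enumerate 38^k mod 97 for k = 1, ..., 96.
38^1, 38^2, ..., 38^{96} mod 97: [38, 86, 67, 24, 39, 27, 56, 91, 63, 66, 83, 50, 57, 32, 52, 36, 10, 89, 84, 88, 46, 2, 76, 75, 37, 48, 78, 54, 15, 85, 29, 35, 69, 3, 17, 64, 7, 72, 20, 81, 71, 79, 92, 4, 55, 53, 74, 96, 59, 11, 30, 73, 58, 70, 41, 6, 34, 31, 14, 47, 40, 65, 45, 61, 87, 8, 13, 9, 51, 95, 21, 22, 60, 49, 19, 43, 82, 12, 68, 62, 28, 94, 80, 33, 90, 25, 77, 16, 26, 18, 5, 93, 42, 44, 23, 1]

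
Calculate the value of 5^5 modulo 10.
By repeated squaring (mod 10): 5^{1}≡5, 5^{2}≡5, 5^{4}≡5. Then 5^{5} = 5^{4+1} ≡ 5 × 5 ≡ 5 (mod 10)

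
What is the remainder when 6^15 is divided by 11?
Using Fermat: 6^{10} ≡ 1 mod 11. 15 ≡ 5 mod 10. So 6^{15} ≡ 6^{5} ≡ 10 mod 11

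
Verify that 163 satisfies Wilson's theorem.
(162)! mod 163 = 162. Since this equals -1 mod 163, Wilson confirms 163 is prime.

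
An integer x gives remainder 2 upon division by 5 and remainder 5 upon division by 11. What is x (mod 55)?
M = 5 × 11 = 55. M₁ = 11, y₁ ≡ 1 (mod 5). M₂ = 5, y₂ ≡ 9 (mod 11). x = 2×11×1 + 5×5×9 ≡ 27 (mod 55)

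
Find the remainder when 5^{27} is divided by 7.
By Fermat: 5^{6} ≡ 1 mod 7. 27 = 4×6 + 3. So 5^{27} ≡ 5^{3} ≡ 6 mod 7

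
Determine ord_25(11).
Powers of 11 mod 25: 11^1≡11, 11^2≡21, 11^3≡6, 11^4≡16, 11^5≡1. ord_25(11) = 5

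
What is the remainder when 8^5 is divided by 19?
By repeated squaring (mod 19): 8^{1}≡8, 8^{2}≡7, 8^{4}≡11. Then 8^{5} = 8^{4+1} ≡ 11 × 8 ≡ 12 (mod 19)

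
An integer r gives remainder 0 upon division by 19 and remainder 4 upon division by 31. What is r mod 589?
M = 19 × 31 = 589. M₁ = 31, y₁ ≡ 8 mod 19. M₂ = 19, y₂ ≡ 18 mod 31. r = 0×31×8 + 4×19×18 ≡ 190 mod 589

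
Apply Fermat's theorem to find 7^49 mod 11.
By Fermat: 7^{10} ≡ 1 mod 11. 49 = 4×10 + 9. So 7^{49} ≡ 7^{9} ≡ 8 mod 11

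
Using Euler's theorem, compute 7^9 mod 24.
By Euler: 7^{8} ≡ 1 mod 24 since gcd(7, 24) = 1. 9 = 1×8 + 1. So 7^{9} ≡ 7^{1} ≡ 7 mod 24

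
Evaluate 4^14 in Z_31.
By repeated squaring mod 31: 4^{1}≡4, 4^{2}≡16, 4^{4}≡8, 4^{8}≡2. Then 4^{14} = 4^{8+4+2} ≡ 2 × 8 × 16 ≡ 8 mod 31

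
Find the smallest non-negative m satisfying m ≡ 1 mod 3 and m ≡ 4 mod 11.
M = 3 × 11 = 33. M₁ = 11, y₁ ≡ 2 mod 3. M₂ = 3, y₂ ≡ 4 mod 11. m = 1×11×2 + 4×3×4 ≡ 4 mod 33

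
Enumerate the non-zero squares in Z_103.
QRs mod 103: {1, 2, 4, 7, 8, 9, 13, 14, 15, 16, 17, 18, 19, 23, 25, 26, 28, 29, 30, 32, 33, 34, 36, 38, 41, 46, 49, 50, 52, 55, 56, 58, 59, 60, 61, 63, 64, 66, 68, 72, 76, 79, 81, 82, 83, 91, 92, 93, 97, 98, 100}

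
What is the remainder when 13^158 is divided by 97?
Using Fermat: 13^{96} ≡ 1 (mod 97). 158 ≡ 62 (mod 96). So 13^{158} ≡ 13^{62} ≡ 48 (mod 97)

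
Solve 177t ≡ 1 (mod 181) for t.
Since 181 is prime, by Fermat 177^(-1) ≡ 177^{179} ≡ 45 (mod 181). Verify: 177 × 45 = 7965 ≡ 1 (mod 181)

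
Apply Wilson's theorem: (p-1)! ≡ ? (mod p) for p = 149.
By Wilson's theorem, (148)! ≡ -1 ≡ 148 (mod 149)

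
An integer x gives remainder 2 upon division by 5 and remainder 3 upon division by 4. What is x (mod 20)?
M = 5 × 4 = 20. M₁ = 4, y₁ ≡ 4 (mod 5). M₂ = 5, y₂ ≡ 1 (mod 4). x = 2×4×4 + 3×5×1 ≡ 7 (mod 20)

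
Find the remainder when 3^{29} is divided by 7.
By Fermat: 3^{6} ≡ 1 mod 7. 29 = 4×6 + 5. So 3^{29} ≡ 3^{5} ≡ 5 mod 7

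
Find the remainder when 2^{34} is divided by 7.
By Fermat: 2^{6} ≡ 1 (mod 7). 34 = 5×6 + 4. So 2^{34} ≡ 2^{4} ≡ 2 (mod 7)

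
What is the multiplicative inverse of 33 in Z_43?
Since 43 is prime, by Fermat 33^(-1) ≡ 33^{41} ≡ 30 mod 43. Verify: 33 × 30 = 990 ≡ 1 mod 43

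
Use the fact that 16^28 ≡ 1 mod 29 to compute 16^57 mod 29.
By Fermat: 16^{28} ≡ 1 mod 29. 57 = 2×28 + 1. So 16^{57} ≡ 16^{1} ≡ 16 mod 29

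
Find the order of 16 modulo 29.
Powers of 16 mod 29: 16^1≡16, 16^2≡24, 16^3≡7, 16^4≡25, 16^5≡23, 16^6≡20, 16^7≡1. So the order of 16 is 7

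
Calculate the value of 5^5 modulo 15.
By repeated squaring (mod 15): 5^{1}≡5, 5^{2}≡10, 5^{4}≡10. Then 5^{5} = 5^{4+1} ≡ 10 × 5 ≡ 5 (mod 15)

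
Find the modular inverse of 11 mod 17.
Since 17 is prime, by Fermat 11^(-1) ≡ 11^{15} ≡ 14 (mod 17). Verify: 11 × 14 = 154 ≡ 1 (mod 17)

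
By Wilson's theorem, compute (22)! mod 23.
By Wilson's theorem, (22)! ≡ -1 ≡ 22 mod 23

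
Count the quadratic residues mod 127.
The squaring map on Z_127* is 2-to-1, so there are (126)/2 = 63 QRs.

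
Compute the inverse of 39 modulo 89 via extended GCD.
Extended GCD: 39(16) + 89(-7) = 1. So 39^(-1) ≡ 16 (mod 89). Verify: 39 × 16 = 624 ≡ 1 (mod 89)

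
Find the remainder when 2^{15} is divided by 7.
By Fermat: 2^{6} ≡ 1 mod 7. 15 = 2×6 + 3. So 2^{15} ≡ 2^{3} ≡ 1 mod 7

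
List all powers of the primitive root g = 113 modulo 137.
113^1, 113^2, ..., 113^{136} mod 137: [113, 28, 13, 99, 90, 32, 54, 74, 5, 17, 3, 65, 84, 39, 23, 133, 96, 25, 85, 15, 51, 9, 58, 115, 117, 69, 125, 14, 75, 118, 45, 16, 27, 37, 71, 77, 70, 101, 42, 88, 80, 135, 48, 81, 111, 76, 94, 73, 29, 126, 127, 103, 131, 7, 106, 59, 91, 8, 82, 87, 104, 107, 35, 119, 21, 44, 40, 136, 24, 109, 124, 38, 47, 105, 83, 63, 132, 120, 134, 72, 53, 98, 114, 4, 41, 112, 52, 122, 86, 128, 79, 22, 20, 68, 12, 123, 62, 19, 92, 121, 110, 100, 66, 60, 67, 36, 95, 49, 57, 2, 89, 56, 26, 61, 43, 64, 108, 11, 10, 34, 6, 130, 31, 78, 46, 129, 55, 50, 33, 30, 102, 18, 116, 93, 97, 1]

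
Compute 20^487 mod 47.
Using Fermat: 20^{46} ≡ 1 (mod 47). 487 ≡ 27 (mod 46). So 20^{487} ≡ 20^{27} ≡ 35 (mod 47)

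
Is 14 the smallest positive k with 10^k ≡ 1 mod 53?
Powers of 10 mod 53: 10^1≡10, 10^2≡47, 10^3≡46, 10^4≡36, 10^5≡42, 10^6≡49, 10^7≡13, 10^8≡24, 10^9≡28, 10^10≡15, 10^11≡44, 10^12≡16, 10^13≡1. Already 10^13≡1, so the order is 13 < 14. No, the actual order is 13.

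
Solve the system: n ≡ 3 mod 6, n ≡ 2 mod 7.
M = 6 × 7 = 42. M₁ = 7, y₁ ≡ 1 mod 6. M₂ = 6, y₂ ≡ 6 mod 7. n = 3×7×1 + 2×6×6 ≡ 9 mod 42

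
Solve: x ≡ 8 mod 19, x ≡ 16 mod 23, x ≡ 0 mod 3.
M = 19 × 23 × 3 = 1311. M₁ = 69, y₁ ≡ 8 mod 19. M₂ = 57, y₂ ≡ 21 mod 23. M₃ = 437, y₃ ≡ 2 mod 3. x = 8×69×8 + 16×57×21 + 0×437×2 ≡ 1281 mod 1311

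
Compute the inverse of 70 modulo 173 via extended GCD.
Extended GCD: 70(-42) + 173(17) = 1. So 70^(-1) ≡ -42 ≡ 131 (mod 173). Verify: 70 × 131 = 9170 ≡ 1 (mod 173)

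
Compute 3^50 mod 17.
Using Fermat: 3^{16} ≡ 1 (mod 17). 50 ≡ 2 (mod 16). So 3^{50} ≡ 3^{2} ≡ 9 (mod 17)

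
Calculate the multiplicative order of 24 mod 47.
Powers of 24 mod 47: 24^1≡24, 24^2≡12, 24^3≡6, 24^4≡3, 24^5≡25, 24^6≡36, 24^7≡18, 24^8≡9, 24^9≡28, 24^10≡14, 24^11≡7, 24^12≡27, 24^13≡37, 24^14≡42, 24^15≡21, 24^16≡34, 24^17≡17, 24^18≡32, 24^19≡16, 24^20≡8, 24^21≡4, 24^22≡2, 24^23≡1. So the order of 24 is 23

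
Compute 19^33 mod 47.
By repeated squaring (mod 47): 19^{1}≡19, 19^{2}≡32, 19^{4}≡37, 19^{8}≡6, 19^{16}≡36, 19^{32}≡27. Then 19^{33} = 19^{32+1} ≡ 27 × 19 ≡ 43 (mod 47)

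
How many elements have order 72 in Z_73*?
Number of primitive roots mod 73 = φ(p-1) = φ(72) = 24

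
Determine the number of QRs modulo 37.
For prime 37, there are (p-1)/2 = (37-1)/2 = 18 quadratic residues (excluding 0).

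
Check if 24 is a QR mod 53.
By Euler's criterion: 24^{26} ≡ 1 mod 53. Since this equals 1, 24 is a QR.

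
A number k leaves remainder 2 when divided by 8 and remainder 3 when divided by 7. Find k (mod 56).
M = 8 × 7 = 56. M₁ = 7, y₁ ≡ 7 (mod 8). M₂ = 8, y₂ ≡ 1 (mod 7). k = 2×7×7 + 3×8×1 ≡ 10 (mod 56)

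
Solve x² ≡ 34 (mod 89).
The square roots of 34 mod 89 are 52 and 37. Verify: 52² = 2704 ≡ 34 (mod 89)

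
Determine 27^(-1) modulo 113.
Since 113 is prime, by Fermat 27^(-1) ≡ 27^{111} ≡ 67 mod 113. Verify: 27 × 67 = 1809 ≡ 1 mod 113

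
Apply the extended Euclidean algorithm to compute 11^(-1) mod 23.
Extended GCD: 11(-2) + 23(1) = 1. So 11^(-1) ≡ -2 ≡ 21 mod 23. Verify: 11 × 21 = 231 ≡ 1 mod 23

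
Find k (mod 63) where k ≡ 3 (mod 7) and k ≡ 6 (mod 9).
M = 7 × 9 = 63. M₁ = 9, y₁ ≡ 4 (mod 7). M₂ = 7, y₂ ≡ 4 (mod 9). k = 3×9×4 + 6×7×4 ≡ 24 (mod 63)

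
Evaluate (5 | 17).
(5/17) = 5^{8} mod 17 = -1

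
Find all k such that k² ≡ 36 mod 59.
The square roots of 36 mod 59 are 53 and 6. Verify: 53² = 2809 ≡ 36 mod 59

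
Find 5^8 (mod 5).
By repeated squaring (mod 5): 5^{1}≡0, 5^{2}≡0, 5^{4}≡0, 5^{8}≡0. So 5^{8} ≡ 0 (mod 5)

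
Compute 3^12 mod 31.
By repeated squaring mod 31: 3^{1}≡3, 3^{2}≡9, 3^{4}≡19, 3^{8}≡20. Then 3^{12} = 3^{8+4} ≡ 20 × 19 ≡ 8 mod 31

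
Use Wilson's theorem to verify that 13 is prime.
(12)! mod 13 = 12. Since this equals -1 mod 13, Wilson confirms 13 is prime.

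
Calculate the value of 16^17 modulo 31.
By repeated squaring (mod 31): 16^{1}≡16, 16^{2}≡8, 16^{4}≡2, 16^{8}≡4, 16^{16}≡16. Then 16^{17} = 16^{16+1} ≡ 16 × 16 ≡ 8 (mod 31)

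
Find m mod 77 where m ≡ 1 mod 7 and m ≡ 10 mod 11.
M = 7 × 11 = 77. M₁ = 11, y₁ ≡ 2 mod 7. M₂ = 7, y₂ ≡ 8 mod 11. m = 1×11×2 + 10×7×8 ≡ 43 mod 77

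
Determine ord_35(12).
Powers of 12 mod 35: 12^1≡12, 12^2≡4, 12^3≡13, 12^4≡16, 12^5≡17, 12^6≡29, 12^7≡33, 12^8≡11, 12^9≡27, 12^10≡9, 12^11≡3, 12^12≡1. So the order of 12 is 12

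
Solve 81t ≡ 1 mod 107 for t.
Since 107 is prime, by Fermat 81^(-1) ≡ 81^{105} ≡ 37 mod 107. Verify: 81 × 37 = 2997 ≡ 1 mod 107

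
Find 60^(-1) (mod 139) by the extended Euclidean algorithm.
Extended GCD: 60(-44) + 139(19) = 1. So 60^(-1) ≡ -44 ≡ 95 (mod 139). Verify: 60 × 95 = 5700 ≡ 1 (mod 139)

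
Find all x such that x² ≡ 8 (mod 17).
The square roots of 8 mod 17 are 12 and 5. Verify: 12² = 144 ≡ 8 (mod 17)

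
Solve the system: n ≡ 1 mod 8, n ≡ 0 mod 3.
M = 8 × 3 = 24. M₁ = 3, y₁ ≡ 3 mod 8. M₂ = 8, y₂ ≡ 2 mod 3. n = 1×3×3 + 0×8×2 ≡ 9 mod 24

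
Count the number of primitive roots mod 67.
There are φ(67-1) = φ(66) = 20 primitive roots modulo 67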